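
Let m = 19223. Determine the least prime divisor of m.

47

19223 is odd.
Digit sum 17, not divisible by 3.
Ends in 3: not divisible by 5.
7: 19223 = 7·2746 + 1
11: 19223 = 11·1747 + 6
13: 19223 = 13·1478 + 9
17: 19223 = 17·1130 + 13
19: 19223 = 19·1011 + 14
23: 19223 = 23·835 + 18
29: 19223 = 29·662 + 25
31: 19223 = 31·620 + 3
37: 19223 = 37·519 + 20
41: 19223 = 41·468 + 35
43: 19223 = 43·447 + 2
47: 19223 = 47·409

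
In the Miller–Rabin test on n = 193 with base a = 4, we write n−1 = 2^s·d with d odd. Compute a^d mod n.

193 − 1 = 192 = 2^6 · 3, so d = 3.
4^1 ≡ 4 (mod 193)
4^2 ≡ 4^2 = 16 ≡ 16 (mod 193)
3 = 2 + 1 in binary powers of 2.
So 4^3 ≡ 16 · 4 ≡ 64 (mod 193).
Squaring chain: 64 → 43 → 112 → 192 → 1 → 1; reaches −1, so base 4 does not prove 193 composite.

64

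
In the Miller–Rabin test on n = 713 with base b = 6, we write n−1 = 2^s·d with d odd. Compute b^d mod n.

305

713 − 1 = 712 = 2^3 · 89, so d = 89.
6^1 ≡ 6 (mod 713)
6^2 ≡ 6^2 = 36 ≡ 36 (mod 713)
6^4 ≡ 36^2 = 1296 ≡ 583 (mod 713)
6^8 ≡ 583^2 = 339889 ≡ 501 (mod 713)
6^16 ≡ 501^2 = 251001 ≡ 25 (mod 713)
6^32 ≡ 25^2 = 625 ≡ 625 (mod 713)
6^64 ≡ 625^2 = 390625 ≡ 614 (mod 713)
89 = 64 + 16 + 8 + 1 in binary powers of 2.
So 6^89 ≡ 614 · 25 · 501 · 6 ≡ 305 (mod 713).
Squaring chain: 305 → 335 → 284; never reaches −1, so base 6 is a Miller–Rabin witness that 713 is composite.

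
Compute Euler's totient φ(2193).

1344

Factor: 2193 = 3 · 17 · 43.
φ(2193) = (3−1) · (17−1) · (43−1) = 2 · 16 · 42 = 1344.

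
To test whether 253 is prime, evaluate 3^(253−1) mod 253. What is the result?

31

3^1 ≡ 3 (mod 253)
3^2 ≡ 3^2 = 9 ≡ 9 (mod 253)
3^4 ≡ 9^2 = 81 ≡ 81 (mod 253)
3^8 ≡ 81^2 = 6561 ≡ 236 (mod 253)
3^16 ≡ 236^2 = 55696 ≡ 36 (mod 253)
3^32 ≡ 36^2 = 1296 ≡ 31 (mod 253)
3^64 ≡ 31^2 = 961 ≡ 202 (mod 253)
3^128 ≡ 202^2 = 40804 ≡ 71 (mod 253)
252 = 128 + 64 + 32 + 16 + 8 + 4 in binary powers of 2.
So 3^252 ≡ 71 · 202 · 31 · 36 · 236 · 81 ≡ 31 (mod 253).
Since 31 ≠ 1, base 3 is a Fermat witness: 253 is composite.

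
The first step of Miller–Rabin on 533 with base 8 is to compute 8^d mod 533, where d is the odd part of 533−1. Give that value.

21

533 − 1 = 532 = 2^2 · 133, so d = 133.
8^1 ≡ 8 (mod 533)
8^2 ≡ 8^2 = 64 ≡ 64 (mod 533)
8^4 ≡ 64^2 = 4096 ≡ 365 (mod 533)
8^8 ≡ 365^2 = 133225 ≡ 508 (mod 533)
8^16 ≡ 508^2 = 258064 ≡ 92 (mod 533)
8^32 ≡ 92^2 = 8464 ≡ 469 (mod 533)
8^64 ≡ 469^2 = 219961 ≡ 365 (mod 533)
8^128 ≡ 365^2 = 133225 ≡ 508 (mod 533)
133 = 128 + 4 + 1 in binary powers of 2.
So 8^133 ≡ 508 · 365 · 8 ≡ 21 (mod 533).
Squaring chain: 21 → 441; never reaches −1, so base 8 is a Miller–Rabin witness that 533 is composite.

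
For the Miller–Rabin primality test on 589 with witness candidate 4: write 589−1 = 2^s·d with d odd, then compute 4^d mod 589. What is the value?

140

589 − 1 = 588 = 2^2 · 147, so d = 147.
4^1 ≡ 4 (mod 589)
4^2 ≡ 4^2 = 16 ≡ 16 (mod 589)
4^4 ≡ 16^2 = 256 ≡ 256 (mod 589)
4^8 ≡ 256^2 = 65536 ≡ 157 (mod 589)
4^16 ≡ 157^2 = 24649 ≡ 500 (mod 589)
4^32 ≡ 500^2 = 250000 ≡ 264 (mod 589)
4^64 ≡ 264^2 = 69696 ≡ 194 (mod 589)
4^128 ≡ 194^2 = 37636 ≡ 529 (mod 589)
147 = 128 + 16 + 2 + 1 in binary powers of 2.
So 4^147 ≡ 529 · 500 · 16 · 4 ≡ 140 (mod 589).
Squaring chain: 140 → 163; never reaches −1, so base 4 is a Miller–Rabin witness that 589 is composite.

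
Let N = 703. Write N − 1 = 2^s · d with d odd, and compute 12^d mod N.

75

703 − 1 = 702 = 2^1 · 351, so d = 351.
12^1 ≡ 12 (mod 703)
12^2 ≡ 12^2 = 144 ≡ 144 (mod 703)
12^4 ≡ 144^2 = 20736 ≡ 349 (mod 703)
12^8 ≡ 349^2 = 121801 ≡ 182 (mod 703)
12^16 ≡ 182^2 = 33124 ≡ 83 (mod 703)
12^32 ≡ 83^2 = 6889 ≡ 562 (mod 703)
12^64 ≡ 562^2 = 315844 ≡ 197 (mod 703)
12^128 ≡ 197^2 = 38809 ≡ 144 (mod 703)
12^256 ≡ 144^2 = 20736 ≡ 349 (mod 703)
351 = 256 + 64 + 16 + 8 + 4 + 2 + 1 in binary powers of 2.
So 12^351 ≡ 349 · 197 · 83 · 182 · 349 · 144 · 12 ≡ 75 (mod 703).
Squaring chain: 75; never reaches −1, so base 12 is a Miller–Rabin witness that 703 is composite.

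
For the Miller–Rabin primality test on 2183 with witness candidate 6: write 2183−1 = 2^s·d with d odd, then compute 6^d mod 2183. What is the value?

1548

2183 − 1 = 2182 = 2^1 · 1091, so d = 1091.
6^1 ≡ 6 (mod 2183)
6^2 ≡ 6^2 = 36 ≡ 36 (mod 2183)
6^4 ≡ 36^2 = 1296 ≡ 1296 (mod 2183)
6^8 ≡ 1296^2 = 1679616 ≡ 889 (mod 2183)
6^16 ≡ 889^2 = 790321 ≡ 75 (mod 2183)
6^32 ≡ 75^2 = 5625 ≡ 1259 (mod 2183)
6^64 ≡ 1259^2 = 1585081 ≡ 223 (mod 2183)
6^128 ≡ 223^2 = 49729 ≡ 1703 (mod 2183)
6^256 ≡ 1703^2 = 2900209 ≡ 1185 (mod 2183)
6^512 ≡ 1185^2 = 1404225 ≡ 556 (mod 2183)
6^1024 ≡ 556^2 = 309136 ≡ 1333 (mod 2183)
1091 = 1024 + 64 + 2 + 1 in binary powers of 2.
So 6^1091 ≡ 1333 · 223 · 36 · 6 ≡ 1548 (mod 2183).
Squaring chain: 1548; never reaches −1, so base 6 is a Miller–Rabin witness that 2183 is composite.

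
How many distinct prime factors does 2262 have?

4

2262 = 2 · 1131
1131 = 3 · 377
377 = 13 · 29
2262 = 2 · 3 · 13 · 29, which has 4 distinct prime factors.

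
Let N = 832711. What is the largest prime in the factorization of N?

73

832711 = 11 · 75701
75701 = 17 · 4453
4453 = 61 · 73
73 is prime.
So 832711 = 11 · 17 · 61 · 73; the largest prime factor is 73.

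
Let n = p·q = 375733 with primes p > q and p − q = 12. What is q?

Since p = q + 12, we have 375733 = q(q + 12), so q² + 12q − 375733 = 0.
Discriminant: 12² + 4·375733 = 144 + 1502932 = 1503076; √1503076 = 1226.
q = (−12 + 1226)/2 = 607, and p = q + 12 = 619.
Check: 607 · 619 = 375733.

607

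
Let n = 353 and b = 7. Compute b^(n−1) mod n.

1

7^1 ≡ 7 (mod 353)
7^2 ≡ 7^2 = 49 ≡ 49 (mod 353)
7^4 ≡ 49^2 = 2401 ≡ 283 (mod 353)
7^8 ≡ 283^2 = 80089 ≡ 311 (mod 353)
7^16 ≡ 311^2 = 96721 ≡ 352 (mod 353)
7^32 ≡ 352^2 = 123904 ≡ 1 (mod 353)
7^64 ≡ 1^2 = 1 ≡ 1 (mod 353)
7^128 ≡ 1^2 = 1 ≡ 1 (mod 353)
7^256 ≡ 1^2 = 1 ≡ 1 (mod 353)
352 = 256 + 64 + 32 in binary powers of 2.
So 7^352 ≡ 1 · 1 · 1 ≡ 1 (mod 353).
Since the result is 1, base 7 gives no evidence that 353 is composite.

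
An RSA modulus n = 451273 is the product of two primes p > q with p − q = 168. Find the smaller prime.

593

Since p = q + 168, we have 451273 = q(q + 168), so q² + 168q − 451273 = 0.
Discriminant: 168² + 4·451273 = 28224 + 1805092 = 1833316; √1833316 = 1354.
q = (−168 + 1354)/2 = 593, and p = q + 168 = 761.
Check: 593 · 761 = 451273.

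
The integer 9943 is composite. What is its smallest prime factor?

61

9943 is odd.
Digit sum 25, not divisible by 3.
Ends in 3: not divisible by 5.
7: 9943 = 7·1420 + 3
11: 9943 = 11·903 + 10
13: 9943 = 13·764 + 11
17: 9943 = 17·584 + 15
19: 9943 = 19·523 + 6
23: 9943 = 23·432 + 7
29: 9943 = 29·342 + 25
31: 9943 = 31·320 + 23
37: 9943 = 37·268 + 27
41: 9943 = 41·242 + 21
43: 9943 = 43·231 + 10
47: 9943 = 47·211 + 26
53: 9943 = 53·187 + 32
59: 9943 = 59·168 + 31
61: 9943 = 61·163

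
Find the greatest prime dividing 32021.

71

32021 = 11 · 2911
2911 = 41 · 71
71 is prime.
So 32021 = 11 · 41 · 71; the largest prime factor is 71.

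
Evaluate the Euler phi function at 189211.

169320

Factor: 189211 = 11 · 103 · 167.
φ(189211) = (11−1) · (103−1) · (167−1) = 10 · 102 · 166 = 169320.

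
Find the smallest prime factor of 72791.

72791 is odd.
Digit sum 26, not divisible by 3.
Ends in 1: not divisible by 5.
7: 72791 = 7·10398 + 5
11: 72791 = 11·6617 + 4
13: 72791 = 13·5599 + 4
17: 72791 = 17·4281 + 14
19: 72791 = 19·3831 + 2
23: 72791 = 23·3164 + 19
29: 72791 = 29·2510 + 1
31: 72791 = 31·2348 + 3
37: 72791 = 37·1967 + 12
41: 72791 = 41·1775 + 16
43: 72791 = 43·1692 + 35
47: 72791 = 47·1548 + 35
53: 72791 = 53·1373 + 22
59: 72791 = 59·1233 + 44
61: 72791 = 61·1193 + 18
67: 72791 = 67·1086 + 29
71: 72791 = 71·1025 + 16
73: 72791 = 73·997 + 10
79: 72791 = 79·921 + 32
83: 72791 = 83·877

83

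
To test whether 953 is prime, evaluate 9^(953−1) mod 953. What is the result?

9^1 ≡ 9 (mod 953)
9^2 ≡ 9^2 = 81 ≡ 81 (mod 953)
9^4 ≡ 81^2 = 6561 ≡ 843 (mod 953)
9^8 ≡ 843^2 = 710649 ≡ 664 (mod 953)
9^16 ≡ 664^2 = 440896 ≡ 610 (mod 953)
9^32 ≡ 610^2 = 372100 ≡ 430 (mod 953)
9^64 ≡ 430^2 = 184900 ≡ 18 (mod 953)
9^128 ≡ 18^2 = 324 ≡ 324 (mod 953)
9^256 ≡ 324^2 = 104976 ≡ 146 (mod 953)
9^512 ≡ 146^2 = 21316 ≡ 350 (mod 953)
952 = 512 + 256 + 128 + 32 + 16 + 8 in binary powers of 2.
So 9^952 ≡ 350 · 146 · 324 · 430 · 610 · 664 ≡ 1 (mod 953).
Since the result is 1, base 9 gives no evidence that 953 is composite.

1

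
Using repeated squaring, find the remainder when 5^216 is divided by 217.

5^1 ≡ 5 (mod 217)
5^2 ≡ 5^2 = 25 ≡ 25 (mod 217)
5^4 ≡ 25^2 = 625 ≡ 191 (mod 217)
5^8 ≡ 191^2 = 36481 ≡ 25 (mod 217)
5^16 ≡ 25^2 = 625 ≡ 191 (mod 217)
5^32 ≡ 191^2 = 36481 ≡ 25 (mod 217)
5^64 ≡ 25^2 = 625 ≡ 191 (mod 217)
5^128 ≡ 191^2 = 36481 ≡ 25 (mod 217)
216 = 128 + 64 + 16 + 8 in binary powers of 2.
So 5^216 ≡ 25 · 191 · 191 · 25 ≡ 1 (mod 217).
Since the result is 1, base 5 gives no evidence that 217 is composite.

1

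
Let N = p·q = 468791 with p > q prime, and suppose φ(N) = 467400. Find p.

821

φ(n) = (p−1)(q−1) = n − (p+q) + 1, so p + q = 468791 − 467400 + 1 = 1392.
p and q are the roots of t² − 1392t + 468791 = 0.
Discriminant: 1392² − 4·468791 = 1937664 − 1875164 = 62500; √62500 = 250.
q = (1392 − 250)/2 = 571, p = (1392 + 250)/2 = 821.
Check: 571 · 821 = 468791.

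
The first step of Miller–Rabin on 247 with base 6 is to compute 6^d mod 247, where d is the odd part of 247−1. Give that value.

247 − 1 = 246 = 2^1 · 123, so d = 123.
6^1 ≡ 6 (mod 247)
6^2 ≡ 6^2 = 36 ≡ 36 (mod 247)
6^4 ≡ 36^2 = 1296 ≡ 61 (mod 247)
6^8 ≡ 61^2 = 3721 ≡ 16 (mod 247)
6^16 ≡ 16^2 = 256 ≡ 9 (mod 247)
6^32 ≡ 9^2 = 81 ≡ 81 (mod 247)
6^64 ≡ 81^2 = 6561 ≡ 139 (mod 247)
123 = 64 + 32 + 16 + 8 + 2 + 1 in binary powers of 2.
So 6^123 ≡ 139 · 81 · 9 · 16 · 36 · 6 ≡ 125 (mod 247).
Squaring chain: 125; never reaches −1, so base 6 is a Miller–Rabin witness that 247 is composite.

125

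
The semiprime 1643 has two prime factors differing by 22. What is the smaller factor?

31

Since p = q + 22, we have 1643 = q(q + 22), so q² + 22q − 1643 = 0.
Discriminant: 22² + 4·1643 = 484 + 6572 = 7056; √7056 = 84.
q = (−22 + 84)/2 = 31, and p = q + 22 = 53.
Check: 31 · 53 = 1643.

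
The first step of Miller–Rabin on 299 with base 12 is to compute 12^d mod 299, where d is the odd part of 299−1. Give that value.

299 − 1 = 298 = 2^1 · 149, so d = 149.
12^1 ≡ 12 (mod 299)
12^2 ≡ 12^2 = 144 ≡ 144 (mod 299)
12^4 ≡ 144^2 = 20736 ≡ 105 (mod 299)
12^8 ≡ 105^2 = 11025 ≡ 261 (mod 299)
12^16 ≡ 261^2 = 68121 ≡ 248 (mod 299)
12^32 ≡ 248^2 = 61504 ≡ 209 (mod 299)
12^64 ≡ 209^2 = 43681 ≡ 27 (mod 299)
12^128 ≡ 27^2 = 729 ≡ 131 (mod 299)
149 = 128 + 16 + 4 + 1 in binary powers of 2.
So 12^149 ≡ 131 · 248 · 105 · 12 ≡ 285 (mod 299).
Squaring chain: 285; never reaches −1, so base 12 is a Miller–Rabin witness that 299 is composite.

285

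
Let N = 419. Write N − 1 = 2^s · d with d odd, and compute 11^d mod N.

418

419 − 1 = 418 = 2^1 · 209, so d = 209.
11^1 ≡ 11 (mod 419)
11^2 ≡ 11^2 = 121 ≡ 121 (mod 419)
11^4 ≡ 121^2 = 14641 ≡ 395 (mod 419)
11^8 ≡ 395^2 = 156025 ≡ 157 (mod 419)
11^16 ≡ 157^2 = 24649 ≡ 347 (mod 419)
11^32 ≡ 347^2 = 120409 ≡ 156 (mod 419)
11^64 ≡ 156^2 = 24336 ≡ 34 (mod 419)
11^128 ≡ 34^2 = 1156 ≡ 318 (mod 419)
209 = 128 + 64 + 16 + 1 in binary powers of 2.
So 11^209 ≡ 318 · 34 · 347 · 11 ≡ 418 (mod 419).
Since 11^d ≡ 418 (mod 419), base 11 does not prove 419 composite.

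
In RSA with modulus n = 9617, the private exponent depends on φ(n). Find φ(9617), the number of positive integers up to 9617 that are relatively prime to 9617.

Factor: 9617 = 59 · 163.
φ(9617) = (59−1) · (163−1) = 58 · 162 = 9396.

9396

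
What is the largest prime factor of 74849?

89

74849 = 29 · 2581
2581 = 29 · 89
89 is prime.
So 74849 = 29^2 · 89; the largest prime factor is 89.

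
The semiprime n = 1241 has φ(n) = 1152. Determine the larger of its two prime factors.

φ(n) = (p−1)(q−1) = n − (p+q) + 1, so p + q = 1241 − 1152 + 1 = 90.
p and q are the roots of t² − 90t + 1241 = 0.
Discriminant: 90² − 4·1241 = 8100 − 4964 = 3136; √3136 = 56.
q = (90 − 56)/2 = 17, p = (90 + 56)/2 = 73.
Check: 17 · 73 = 1241.

73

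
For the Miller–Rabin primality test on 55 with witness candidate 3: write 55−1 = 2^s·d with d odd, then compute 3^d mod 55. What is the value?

55 − 1 = 54 = 2^1 · 27, so d = 27.
3^1 ≡ 3 (mod 55)
3^2 ≡ 3^2 = 9 ≡ 9 (mod 55)
3^4 ≡ 9^2 = 81 ≡ 26 (mod 55)
3^8 ≡ 26^2 = 676 ≡ 16 (mod 55)
3^16 ≡ 16^2 = 256 ≡ 36 (mod 55)
27 = 16 + 8 + 2 + 1 in binary powers of 2.
So 3^27 ≡ 36 · 16 · 9 · 3 ≡ 42 (mod 55).
Squaring chain: 42; never reaches −1, so base 3 is a Miller–Rabin witness that 55 is composite.

42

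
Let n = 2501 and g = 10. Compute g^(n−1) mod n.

10^1 ≡ 10 (mod 2501)
10^2 ≡ 10^2 = 100 ≡ 100 (mod 2501)
10^4 ≡ 100^2 = 10000 ≡ 2497 (mod 2501)
10^8 ≡ 2497^2 = 6235009 ≡ 16 (mod 2501)
10^16 ≡ 16^2 = 256 ≡ 256 (mod 2501)
10^32 ≡ 256^2 = 65536 ≡ 510 (mod 2501)
10^64 ≡ 510^2 = 260100 ≡ 2497 (mod 2501)
10^128 ≡ 2497^2 = 6235009 ≡ 16 (mod 2501)
10^256 ≡ 16^2 = 256 ≡ 256 (mod 2501)
10^512 ≡ 256^2 = 65536 ≡ 510 (mod 2501)
10^1024 ≡ 510^2 = 260100 ≡ 2497 (mod 2501)
10^2048 ≡ 2497^2 = 6235009 ≡ 16 (mod 2501)
2500 = 2048 + 256 + 128 + 64 + 4 in binary powers of 2.
So 10^2500 ≡ 16 · 256 · 16 · 2497 · 2497 ≡ 657 (mod 2501).
Since 657 ≠ 1, base 10 is a Fermat witness: 2501 is composite.

657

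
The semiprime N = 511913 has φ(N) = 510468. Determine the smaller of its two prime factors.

619

φ(n) = (p−1)(q−1) = n − (p+q) + 1, so p + q = 511913 − 510468 + 1 = 1446.
p and q are the roots of t² − 1446t + 511913 = 0.
Discriminant: 1446² − 4·511913 = 2090916 − 2047652 = 43264; √43264 = 208.
q = (1446 − 208)/2 = 619, p = (1446 + 208)/2 = 827.
Check: 619 · 827 = 511913.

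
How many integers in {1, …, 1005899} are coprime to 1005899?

Factor: 1005899 = 43 · 149 · 157.
φ(1005899) = (43−1) · (149−1) · (157−1) = 42 · 148 · 156 = 969696.

969696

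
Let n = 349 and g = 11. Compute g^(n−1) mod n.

11^1 ≡ 11 (mod 349)
11^2 ≡ 11^2 = 121 ≡ 121 (mod 349)
11^4 ≡ 121^2 = 14641 ≡ 332 (mod 349)
11^8 ≡ 332^2 = 110224 ≡ 289 (mod 349)
11^16 ≡ 289^2 = 83521 ≡ 110 (mod 349)
11^32 ≡ 110^2 = 12100 ≡ 234 (mod 349)
11^64 ≡ 234^2 = 54756 ≡ 312 (mod 349)
11^128 ≡ 312^2 = 97344 ≡ 322 (mod 349)
11^256 ≡ 322^2 = 103684 ≡ 31 (mod 349)
348 = 256 + 64 + 16 + 8 + 4 in binary powers of 2.
So 11^348 ≡ 31 · 312 · 110 · 289 · 332 ≡ 1 (mod 349).
Since the result is 1, base 11 gives no evidence that 349 is composite.

1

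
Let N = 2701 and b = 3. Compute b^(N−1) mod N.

3^1 ≡ 3 (mod 2701)
3^2 ≡ 3^2 = 9 ≡ 9 (mod 2701)
3^4 ≡ 9^2 = 81 ≡ 81 (mod 2701)
3^8 ≡ 81^2 = 6561 ≡ 1159 (mod 2701)
3^16 ≡ 1159^2 = 1343281 ≡ 884 (mod 2701)
3^32 ≡ 884^2 = 781456 ≡ 867 (mod 2701)
3^64 ≡ 867^2 = 751689 ≡ 811 (mod 2701)
3^128 ≡ 811^2 = 657721 ≡ 1378 (mod 2701)
3^256 ≡ 1378^2 = 1898884 ≡ 81 (mod 2701)
3^512 ≡ 81^2 = 6561 ≡ 1159 (mod 2701)
3^1024 ≡ 1159^2 = 1343281 ≡ 884 (mod 2701)
3^2048 ≡ 884^2 = 781456 ≡ 867 (mod 2701)
2700 = 2048 + 512 + 128 + 8 + 4 in binary powers of 2.
So 3^2700 ≡ 867 · 1159 · 1378 · 1159 · 81 ≡ 1 (mod 2701).
Since the result is 1, base 3 gives no evidence that 2701 is composite.

1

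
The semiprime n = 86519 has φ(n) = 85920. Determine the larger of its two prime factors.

359

φ(n) = (p−1)(q−1) = n − (p+q) + 1, so p + q = 86519 − 85920 + 1 = 600.
p and q are the roots of t² − 600t + 86519 = 0.
Discriminant: 600² − 4·86519 = 360000 − 346076 = 13924; √13924 = 118.
q = (600 − 118)/2 = 241, p = (600 + 118)/2 = 359.
Check: 241 · 359 = 86519.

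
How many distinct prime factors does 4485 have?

4485 = 3 · 1495
1495 = 5 · 299
299 = 13 · 23
4485 = 3 · 5 · 13 · 23, which has 4 distinct prime factors.

4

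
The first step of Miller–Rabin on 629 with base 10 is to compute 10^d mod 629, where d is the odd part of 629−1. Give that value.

629 − 1 = 628 = 2^2 · 157, so d = 157.
10^1 ≡ 10 (mod 629)
10^2 ≡ 10^2 = 100 ≡ 100 (mod 629)
10^4 ≡ 100^2 = 10000 ≡ 565 (mod 629)
10^8 ≡ 565^2 = 319225 ≡ 322 (mod 629)
10^16 ≡ 322^2 = 103684 ≡ 528 (mod 629)
10^32 ≡ 528^2 = 278784 ≡ 137 (mod 629)
10^64 ≡ 137^2 = 18769 ≡ 528 (mod 629)
10^128 ≡ 528^2 = 278784 ≡ 137 (mod 629)
157 = 128 + 16 + 8 + 4 + 1 in binary powers of 2.
So 10^157 ≡ 137 · 528 · 322 · 565 · 10 ≡ 232 (mod 629).
Squaring chain: 232 → 359; never reaches −1, so base 10 is a Miller–Rabin witness that 629 is composite.

232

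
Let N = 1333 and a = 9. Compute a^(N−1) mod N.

9^1 ≡ 9 (mod 1333)
9^2 ≡ 9^2 = 81 ≡ 81 (mod 1333)
9^4 ≡ 81^2 = 6561 ≡ 1229 (mod 1333)
9^8 ≡ 1229^2 = 1510441 ≡ 152 (mod 1333)
9^16 ≡ 152^2 = 23104 ≡ 443 (mod 1333)
9^32 ≡ 443^2 = 196249 ≡ 298 (mod 1333)
9^64 ≡ 298^2 = 88804 ≡ 826 (mod 1333)
9^128 ≡ 826^2 = 682276 ≡ 1113 (mod 1333)
9^256 ≡ 1113^2 = 1238769 ≡ 412 (mod 1333)
9^512 ≡ 412^2 = 169744 ≡ 453 (mod 1333)
9^1024 ≡ 453^2 = 205209 ≡ 1260 (mod 1333)
1332 = 1024 + 256 + 32 + 16 + 4 in binary powers of 2.
So 9^1332 ≡ 1260 · 412 · 298 · 443 · 1229 ≡ 250 (mod 1333).
Since 250 ≠ 1, base 9 is a Fermat witness: 1333 is composite.

250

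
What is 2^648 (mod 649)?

80

2^1 ≡ 2 (mod 649)
2^2 ≡ 2^2 = 4 ≡ 4 (mod 649)
2^4 ≡ 4^2 = 16 ≡ 16 (mod 649)
2^8 ≡ 16^2 = 256 ≡ 256 (mod 649)
2^16 ≡ 256^2 = 65536 ≡ 636 (mod 649)
2^32 ≡ 636^2 = 404496 ≡ 169 (mod 649)
2^64 ≡ 169^2 = 28561 ≡ 5 (mod 649)
2^128 ≡ 5^2 = 25 ≡ 25 (mod 649)
2^256 ≡ 25^2 = 625 ≡ 625 (mod 649)
2^512 ≡ 625^2 = 390625 ≡ 576 (mod 649)
648 = 512 + 128 + 8 in binary powers of 2.
So 2^648 ≡ 576 · 25 · 256 ≡ 80 (mod 649).
Since 80 ≠ 1, base 2 is a Fermat witness: 649 is composite.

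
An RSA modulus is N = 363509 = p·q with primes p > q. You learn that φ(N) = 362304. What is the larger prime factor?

613

φ(n) = (p−1)(q−1) = n − (p+q) + 1, so p + q = 363509 − 362304 + 1 = 1206.
p and q are the roots of t² − 1206t + 363509 = 0.
Discriminant: 1206² − 4·363509 = 1454436 − 1454036 = 400; √400 = 20.
q = (1206 − 20)/2 = 593, p = (1206 + 20)/2 = 613.
Check: 593 · 613 = 363509.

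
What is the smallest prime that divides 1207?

1207 is odd.
Digit sum 10, not divisible by 3.
Ends in 7: not divisible by 5.
7: 1207 = 7·172 + 3
11: 1207 = 11·109 + 8
13: 1207 = 13·92 + 11
17: 1207 = 17·71

17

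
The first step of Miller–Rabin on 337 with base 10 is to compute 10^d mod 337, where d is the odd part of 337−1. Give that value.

337 − 1 = 336 = 2^4 · 21, so d = 21.
10^1 ≡ 10 (mod 337)
10^2 ≡ 10^2 = 100 ≡ 100 (mod 337)
10^4 ≡ 100^2 = 10000 ≡ 227 (mod 337)
10^8 ≡ 227^2 = 51529 ≡ 305 (mod 337)
10^16 ≡ 305^2 = 93025 ≡ 13 (mod 337)
21 = 16 + 4 + 1 in binary powers of 2.
So 10^21 ≡ 13 · 227 · 10 ≡ 191 (mod 337).
Squaring chain: 191 → 85 → 148 → 336; reaches −1, so base 10 does not prove 337 composite.

191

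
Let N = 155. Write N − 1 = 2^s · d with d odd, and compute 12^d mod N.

42

155 − 1 = 154 = 2^1 · 77, so d = 77.
12^1 ≡ 12 (mod 155)
12^2 ≡ 12^2 = 144 ≡ 144 (mod 155)
12^4 ≡ 144^2 = 20736 ≡ 121 (mod 155)
12^8 ≡ 121^2 = 14641 ≡ 71 (mod 155)
12^16 ≡ 71^2 = 5041 ≡ 81 (mod 155)
12^32 ≡ 81^2 = 6561 ≡ 51 (mod 155)
12^64 ≡ 51^2 = 2601 ≡ 121 (mod 155)
77 = 64 + 8 + 4 + 1 in binary powers of 2.
So 12^77 ≡ 121 · 71 · 121 · 12 ≡ 42 (mod 155).
Squaring chain: 42; never reaches −1, so base 12 is a Miller–Rabin witness that 155 is composite.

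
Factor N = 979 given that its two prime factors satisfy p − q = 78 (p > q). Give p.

89

Since p = q + 78, we have 979 = q(q + 78), so q² + 78q − 979 = 0.
Discriminant: 78² + 4·979 = 6084 + 3916 = 10000; √10000 = 100.
q = (−78 + 100)/2 = 11, and p = q + 78 = 89.
Check: 11 · 89 = 979.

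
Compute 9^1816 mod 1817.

1021

9^1 ≡ 9 (mod 1817)
9^2 ≡ 9^2 = 81 ≡ 81 (mod 1817)
9^4 ≡ 81^2 = 6561 ≡ 1110 (mod 1817)
9^8 ≡ 1110^2 = 1232100 ≡ 174 (mod 1817)
9^16 ≡ 174^2 = 30276 ≡ 1204 (mod 1817)
9^32 ≡ 1204^2 = 1449616 ≡ 1467 (mod 1817)
9^64 ≡ 1467^2 = 2152089 ≡ 761 (mod 1817)
9^128 ≡ 761^2 = 579121 ≡ 1315 (mod 1817)
9^256 ≡ 1315^2 = 1729225 ≡ 1258 (mod 1817)
9^512 ≡ 1258^2 = 1582564 ≡ 1774 (mod 1817)
9^1024 ≡ 1774^2 = 3147076 ≡ 32 (mod 1817)
1816 = 1024 + 512 + 256 + 16 + 8 in binary powers of 2.
So 9^1816 ≡ 32 · 1774 · 1258 · 1204 · 174 ≡ 1021 (mod 1817).
Since 1021 ≠ 1, base 9 is a Fermat witness: 1817 is composite.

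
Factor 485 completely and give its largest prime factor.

97

485 = 5 · 97
97 is prime.
So 485 = 5 · 97; the largest prime factor is 97.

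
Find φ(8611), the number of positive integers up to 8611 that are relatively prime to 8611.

Factor: 8611 = 79 · 109.
φ(8611) = (79−1) · (109−1) = 78 · 108 = 8424.

8424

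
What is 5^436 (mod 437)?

5^1 ≡ 5 (mod 437)
5^2 ≡ 5^2 = 25 ≡ 25 (mod 437)
5^4 ≡ 25^2 = 625 ≡ 188 (mod 437)
5^8 ≡ 188^2 = 35344 ≡ 384 (mod 437)
5^16 ≡ 384^2 = 147456 ≡ 187 (mod 437)
5^32 ≡ 187^2 = 34969 ≡ 9 (mod 437)
5^64 ≡ 9^2 = 81 ≡ 81 (mod 437)
5^128 ≡ 81^2 = 6561 ≡ 6 (mod 437)
5^256 ≡ 6^2 = 36 ≡ 36 (mod 437)
436 = 256 + 128 + 32 + 16 + 4 in binary powers of 2.
So 5^436 ≡ 36 · 6 · 9 · 187 · 188 ≡ 397 (mod 437).
Since 397 ≠ 1, base 5 is a Fermat witness: 437 is composite.

397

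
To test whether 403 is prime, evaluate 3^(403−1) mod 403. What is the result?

287

3^1 ≡ 3 (mod 403)
3^2 ≡ 3^2 = 9 ≡ 9 (mod 403)
3^4 ≡ 9^2 = 81 ≡ 81 (mod 403)
3^8 ≡ 81^2 = 6561 ≡ 113 (mod 403)
3^16 ≡ 113^2 = 12769 ≡ 276 (mod 403)
3^32 ≡ 276^2 = 76176 ≡ 9 (mod 403)
3^64 ≡ 9^2 = 81 ≡ 81 (mod 403)
3^128 ≡ 81^2 = 6561 ≡ 113 (mod 403)
3^256 ≡ 113^2 = 12769 ≡ 276 (mod 403)
402 = 256 + 128 + 16 + 2 in binary powers of 2.
So 3^402 ≡ 276 · 113 · 276 · 9 ≡ 287 (mod 403).
Since 287 ≠ 1, base 3 is a Fermat witness: 403 is composite.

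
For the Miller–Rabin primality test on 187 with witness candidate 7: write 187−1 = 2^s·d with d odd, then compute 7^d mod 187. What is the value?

57

187 − 1 = 186 = 2^1 · 93, so d = 93.
7^1 ≡ 7 (mod 187)
7^2 ≡ 7^2 = 49 ≡ 49 (mod 187)
7^4 ≡ 49^2 = 2401 ≡ 157 (mod 187)
7^8 ≡ 157^2 = 24649 ≡ 152 (mod 187)
7^16 ≡ 152^2 = 23104 ≡ 103 (mod 187)
7^32 ≡ 103^2 = 10609 ≡ 137 (mod 187)
7^64 ≡ 137^2 = 18769 ≡ 69 (mod 187)
93 = 64 + 16 + 8 + 4 + 1 in binary powers of 2.
So 7^93 ≡ 69 · 103 · 152 · 157 · 7 ≡ 57 (mod 187).
Squaring chain: 57; never reaches −1, so base 7 is a Miller–Rabin witness that 187 is composite.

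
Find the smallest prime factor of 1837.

11

1837 is odd.
Digit sum 19, not divisible by 3.
Ends in 7: not divisible by 5.
7: 1837 = 7·262 + 3
11: 1837 = 11·167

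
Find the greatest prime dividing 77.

77 = 7 · 11
11 is prime.
So 77 = 7 · 11; the largest prime factor is 11.

11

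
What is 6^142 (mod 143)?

69

6^1 ≡ 6 (mod 143)
6^2 ≡ 6^2 = 36 ≡ 36 (mod 143)
6^4 ≡ 36^2 = 1296 ≡ 9 (mod 143)
6^8 ≡ 9^2 = 81 ≡ 81 (mod 143)
6^16 ≡ 81^2 = 6561 ≡ 126 (mod 143)
6^32 ≡ 126^2 = 15876 ≡ 3 (mod 143)
6^64 ≡ 3^2 = 9 ≡ 9 (mod 143)
6^128 ≡ 9^2 = 81 ≡ 81 (mod 143)
142 = 128 + 8 + 4 + 2 in binary powers of 2.
So 6^142 ≡ 81 · 81 · 9 · 36 ≡ 69 (mod 143).
Since 69 ≠ 1, base 6 is a Fermat witness: 143 is composite.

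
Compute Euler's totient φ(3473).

Factor: 3473 = 23 · 151.
φ(3473) = (23−1) · (151−1) = 22 · 150 = 3300.

3300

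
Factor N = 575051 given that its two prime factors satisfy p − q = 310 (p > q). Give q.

Since p = q + 310, we have 575051 = q(q + 310), so q² + 310q − 575051 = 0.
Discriminant: 310² + 4·575051 = 96100 + 2300204 = 2396304; √2396304 = 1548.
q = (−310 + 1548)/2 = 619, and p = q + 310 = 929.
Check: 619 · 929 = 575051.

619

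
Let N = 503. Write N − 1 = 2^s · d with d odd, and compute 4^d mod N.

1

503 − 1 = 502 = 2^1 · 251, so d = 251.
4^1 ≡ 4 (mod 503)
4^2 ≡ 4^2 = 16 ≡ 16 (mod 503)
4^4 ≡ 16^2 = 256 ≡ 256 (mod 503)
4^8 ≡ 256^2 = 65536 ≡ 146 (mod 503)
4^16 ≡ 146^2 = 21316 ≡ 190 (mod 503)
4^32 ≡ 190^2 = 36100 ≡ 387 (mod 503)
4^64 ≡ 387^2 = 149769 ≡ 378 (mod 503)
4^128 ≡ 378^2 = 142884 ≡ 32 (mod 503)
251 = 128 + 64 + 32 + 16 + 8 + 2 + 1 in binary powers of 2.
So 4^251 ≡ 32 · 378 · 387 · 190 · 146 · 16 · 4 ≡ 1 (mod 503).
Since 4^d ≡ 1 (mod 503), base 4 does not prove 503 composite.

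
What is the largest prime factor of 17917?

17917 = 19 · 943
943 = 23 · 41
41 is prime.
So 17917 = 19 · 23 · 41; the largest prime factor is 41.

41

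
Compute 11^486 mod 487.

11^1 ≡ 11 (mod 487)
11^2 ≡ 11^2 = 121 ≡ 121 (mod 487)
11^4 ≡ 121^2 = 14641 ≡ 31 (mod 487)
11^8 ≡ 31^2 = 961 ≡ 474 (mod 487)
11^16 ≡ 474^2 = 224676 ≡ 169 (mod 487)
11^32 ≡ 169^2 = 28561 ≡ 315 (mod 487)
11^64 ≡ 315^2 = 99225 ≡ 364 (mod 487)
11^128 ≡ 364^2 = 132496 ≡ 32 (mod 487)
11^256 ≡ 32^2 = 1024 ≡ 50 (mod 487)
486 = 256 + 128 + 64 + 32 + 4 + 2 in binary powers of 2.
So 11^486 ≡ 50 · 32 · 364 · 315 · 31 · 121 ≡ 1 (mod 487).
Since the result is 1, base 11 gives no evidence that 487 is composite.

1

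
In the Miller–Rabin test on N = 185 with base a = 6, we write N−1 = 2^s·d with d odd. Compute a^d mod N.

31

185 − 1 = 184 = 2^3 · 23, so d = 23.
6^1 ≡ 6 (mod 185)
6^2 ≡ 6^2 = 36 ≡ 36 (mod 185)
6^4 ≡ 36^2 = 1296 ≡ 1 (mod 185)
6^8 ≡ 1^2 = 1 ≡ 1 (mod 185)
6^16 ≡ 1^2 = 1 ≡ 1 (mod 185)
23 = 16 + 4 + 2 + 1 in binary powers of 2.
So 6^23 ≡ 1 · 1 · 36 · 6 ≡ 31 (mod 185).
Squaring chain: 31 → 36 → 1; never reaches −1, so base 6 is a Miller–Rabin witness that 185 is composite.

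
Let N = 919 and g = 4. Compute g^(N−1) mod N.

4^1 ≡ 4 (mod 919)
4^2 ≡ 4^2 = 16 ≡ 16 (mod 919)
4^4 ≡ 16^2 = 256 ≡ 256 (mod 919)
4^8 ≡ 256^2 = 65536 ≡ 287 (mod 919)
4^16 ≡ 287^2 = 82369 ≡ 578 (mod 919)
4^32 ≡ 578^2 = 334084 ≡ 487 (mod 919)
4^64 ≡ 487^2 = 237169 ≡ 67 (mod 919)
4^128 ≡ 67^2 = 4489 ≡ 813 (mod 919)
4^256 ≡ 813^2 = 660969 ≡ 208 (mod 919)
4^512 ≡ 208^2 = 43264 ≡ 71 (mod 919)
918 = 512 + 256 + 128 + 16 + 4 + 2 in binary powers of 2.
So 4^918 ≡ 71 · 208 · 813 · 578 · 256 · 16 ≡ 1 (mod 919).
Since the result is 1, base 4 gives no evidence that 919 is composite.

1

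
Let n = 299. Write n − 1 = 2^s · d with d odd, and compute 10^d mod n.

299 − 1 = 298 = 2^1 · 149, so d = 149.
10^1 ≡ 10 (mod 299)
10^2 ≡ 10^2 = 100 ≡ 100 (mod 299)
10^4 ≡ 100^2 = 10000 ≡ 133 (mod 299)
10^8 ≡ 133^2 = 17689 ≡ 48 (mod 299)
10^16 ≡ 48^2 = 2304 ≡ 211 (mod 299)
10^32 ≡ 211^2 = 44521 ≡ 269 (mod 299)
10^64 ≡ 269^2 = 72361 ≡ 3 (mod 299)
10^128 ≡ 3^2 = 9 ≡ 9 (mod 299)
149 = 128 + 16 + 4 + 1 in binary powers of 2.
So 10^149 ≡ 9 · 211 · 133 · 10 ≡ 17 (mod 299).
Squaring chain: 17; never reaches −1, so base 10 is a Miller–Rabin witness that 299 is composite.

17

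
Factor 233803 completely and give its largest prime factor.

233803 = 37 · 6319
6319 = 71 · 89
89 is prime.
So 233803 = 37 · 71 · 89; the largest prime factor is 89.

89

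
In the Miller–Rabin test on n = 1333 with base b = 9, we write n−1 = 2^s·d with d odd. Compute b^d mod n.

1225

1333 − 1 = 1332 = 2^2 · 333, so d = 333.
9^1 ≡ 9 (mod 1333)
9^2 ≡ 9^2 = 81 ≡ 81 (mod 1333)
9^4 ≡ 81^2 = 6561 ≡ 1229 (mod 1333)
9^8 ≡ 1229^2 = 1510441 ≡ 152 (mod 1333)
9^16 ≡ 152^2 = 23104 ≡ 443 (mod 1333)
9^32 ≡ 443^2 = 196249 ≡ 298 (mod 1333)
9^64 ≡ 298^2 = 88804 ≡ 826 (mod 1333)
9^128 ≡ 826^2 = 682276 ≡ 1113 (mod 1333)
9^256 ≡ 1113^2 = 1238769 ≡ 412 (mod 1333)
333 = 256 + 64 + 8 + 4 + 1 in binary powers of 2.
So 9^333 ≡ 412 · 826 · 152 · 1229 · 9 ≡ 1225 (mod 1333).
Squaring chain: 1225 → 1000; never reaches −1, so base 9 is a Miller–Rabin witness that 1333 is composite.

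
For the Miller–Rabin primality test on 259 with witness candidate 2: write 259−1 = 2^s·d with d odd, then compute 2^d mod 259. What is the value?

29

259 − 1 = 258 = 2^1 · 129, so d = 129.
2^1 ≡ 2 (mod 259)
2^2 ≡ 2^2 = 4 ≡ 4 (mod 259)
2^4 ≡ 4^2 = 16 ≡ 16 (mod 259)
2^8 ≡ 16^2 = 256 ≡ 256 (mod 259)
2^16 ≡ 256^2 = 65536 ≡ 9 (mod 259)
2^32 ≡ 9^2 = 81 ≡ 81 (mod 259)
2^64 ≡ 81^2 = 6561 ≡ 86 (mod 259)
2^128 ≡ 86^2 = 7396 ≡ 144 (mod 259)
129 = 128 + 1 in binary powers of 2.
So 2^129 ≡ 144 · 2 ≡ 29 (mod 259).
Squaring chain: 29; never reaches −1, so base 2 is a Miller–Rabin witness that 259 is composite.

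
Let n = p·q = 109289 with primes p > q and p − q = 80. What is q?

293

Since p = q + 80, we have 109289 = q(q + 80), so q² + 80q − 109289 = 0.
Discriminant: 80² + 4·109289 = 6400 + 437156 = 443556; √443556 = 666.
q = (−80 + 666)/2 = 293, and p = q + 80 = 373.
Check: 293 · 373 = 109289.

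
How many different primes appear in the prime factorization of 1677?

3

1677 = 3 · 559
559 = 13 · 43
1677 = 3 · 13 · 43, which has 3 distinct prime factors.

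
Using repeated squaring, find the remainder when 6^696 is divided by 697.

6^1 ≡ 6 (mod 697)
6^2 ≡ 6^2 = 36 ≡ 36 (mod 697)
6^4 ≡ 36^2 = 1296 ≡ 599 (mod 697)
6^8 ≡ 599^2 = 358801 ≡ 543 (mod 697)
6^16 ≡ 543^2 = 294849 ≡ 18 (mod 697)
6^32 ≡ 18^2 = 324 ≡ 324 (mod 697)
6^64 ≡ 324^2 = 104976 ≡ 426 (mod 697)
6^128 ≡ 426^2 = 181476 ≡ 256 (mod 697)
6^256 ≡ 256^2 = 65536 ≡ 18 (mod 697)
6^512 ≡ 18^2 = 324 ≡ 324 (mod 697)
696 = 512 + 128 + 32 + 16 + 8 in binary powers of 2.
So 6^696 ≡ 324 · 256 · 324 · 18 · 543 ≡ 305 (mod 697).
Since 305 ≠ 1, base 6 is a Fermat witness: 697 is composite.

305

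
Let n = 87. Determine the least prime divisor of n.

87 is odd.
Digit sum 15, divisible by 3.

3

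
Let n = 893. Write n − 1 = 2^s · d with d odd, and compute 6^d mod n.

294

893 − 1 = 892 = 2^2 · 223, so d = 223.
6^1 ≡ 6 (mod 893)
6^2 ≡ 6^2 = 36 ≡ 36 (mod 893)
6^4 ≡ 36^2 = 1296 ≡ 403 (mod 893)
6^8 ≡ 403^2 = 162409 ≡ 776 (mod 893)
6^16 ≡ 776^2 = 602176 ≡ 294 (mod 893)
6^32 ≡ 294^2 = 86436 ≡ 708 (mod 893)
6^64 ≡ 708^2 = 501264 ≡ 291 (mod 893)
6^128 ≡ 291^2 = 84681 ≡ 739 (mod 893)
223 = 128 + 64 + 16 + 8 + 4 + 2 + 1 in binary powers of 2.
So 6^223 ≡ 739 · 291 · 294 · 776 · 403 · 36 · 6 ≡ 294 (mod 893).
Squaring chain: 294 → 708; never reaches −1, so base 6 is a Miller–Rabin witness that 893 is composite.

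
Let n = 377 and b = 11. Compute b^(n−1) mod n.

81

11^1 ≡ 11 (mod 377)
11^2 ≡ 11^2 = 121 ≡ 121 (mod 377)
11^4 ≡ 121^2 = 14641 ≡ 315 (mod 377)
11^8 ≡ 315^2 = 99225 ≡ 74 (mod 377)
11^16 ≡ 74^2 = 5476 ≡ 198 (mod 377)
11^32 ≡ 198^2 = 39204 ≡ 373 (mod 377)
11^64 ≡ 373^2 = 139129 ≡ 16 (mod 377)
11^128 ≡ 16^2 = 256 ≡ 256 (mod 377)
11^256 ≡ 256^2 = 65536 ≡ 315 (mod 377)
376 = 256 + 64 + 32 + 16 + 8 in binary powers of 2.
So 11^376 ≡ 315 · 16 · 373 · 198 · 74 ≡ 81 (mod 377).
Since 81 ≠ 1, base 11 is a Fermat witness: 377 is composite.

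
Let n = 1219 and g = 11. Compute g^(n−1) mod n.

261

11^1 ≡ 11 (mod 1219)
11^2 ≡ 11^2 = 121 ≡ 121 (mod 1219)
11^4 ≡ 121^2 = 14641 ≡ 13 (mod 1219)
11^8 ≡ 13^2 = 169 ≡ 169 (mod 1219)
11^16 ≡ 169^2 = 28561 ≡ 524 (mod 1219)
11^32 ≡ 524^2 = 274576 ≡ 301 (mod 1219)
11^64 ≡ 301^2 = 90601 ≡ 395 (mod 1219)
11^128 ≡ 395^2 = 156025 ≡ 1212 (mod 1219)
11^256 ≡ 1212^2 = 1468944 ≡ 49 (mod 1219)
11^512 ≡ 49^2 = 2401 ≡ 1182 (mod 1219)
11^1024 ≡ 1182^2 = 1397124 ≡ 150 (mod 1219)
1218 = 1024 + 128 + 64 + 2 in binary powers of 2.
So 11^1218 ≡ 150 · 1212 · 395 · 121 ≡ 261 (mod 1219).
Since 261 ≠ 1, base 11 is a Fermat witness: 1219 is composite.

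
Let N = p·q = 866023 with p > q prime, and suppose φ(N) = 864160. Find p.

φ(n) = (p−1)(q−1) = n − (p+q) + 1, so p + q = 866023 − 864160 + 1 = 1864.
p and q are the roots of t² − 1864t + 866023 = 0.
Discriminant: 1864² − 4·866023 = 3474496 − 3464092 = 10404; √10404 = 102.
q = (1864 − 102)/2 = 881, p = (1864 + 102)/2 = 983.
Check: 881 · 983 = 866023.

983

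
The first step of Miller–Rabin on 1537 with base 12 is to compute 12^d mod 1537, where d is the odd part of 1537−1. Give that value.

1537 − 1 = 1536 = 2^9 · 3, so d = 3.
12^1 ≡ 12 (mod 1537)
12^2 ≡ 12^2 = 144 ≡ 144 (mod 1537)
3 = 2 + 1 in binary powers of 2.
So 12^3 ≡ 144 · 12 ≡ 191 (mod 1537).
Squaring chain: 191 → 1130 → 1190 → 523 → 1480 → 175 → 1422 → 929 → 784; never reaches −1, so base 12 is a Miller–Rabin witness that 1537 is composite.

191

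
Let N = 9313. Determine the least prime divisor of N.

67

9313 is odd.
Digit sum 16, not divisible by 3.
Ends in 3: not divisible by 5.
7: 9313 = 7·1330 + 3
11: 9313 = 11·846 + 7
13: 9313 = 13·716 + 5
17: 9313 = 17·547 + 14
19: 9313 = 19·490 + 3
23: 9313 = 23·404 + 21
29: 9313 = 29·321 + 4
31: 9313 = 31·300 + 13
37: 9313 = 37·251 + 26
41: 9313 = 41·227 + 6
43: 9313 = 43·216 + 25
47: 9313 = 47·198 + 7
53: 9313 = 53·175 + 38
59: 9313 = 59·157 + 50
61: 9313 = 61·152 + 41
67: 9313 = 67·139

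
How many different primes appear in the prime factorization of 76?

76 = 2^2 · 19
76 = 2^2 · 19, which has 2 distinct prime factors.

2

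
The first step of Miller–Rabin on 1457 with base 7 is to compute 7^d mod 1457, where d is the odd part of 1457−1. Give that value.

1457 − 1 = 1456 = 2^4 · 91, so d = 91.
7^1 ≡ 7 (mod 1457)
7^2 ≡ 7^2 = 49 ≡ 49 (mod 1457)
7^4 ≡ 49^2 = 2401 ≡ 944 (mod 1457)
7^8 ≡ 944^2 = 891136 ≡ 909 (mod 1457)
7^16 ≡ 909^2 = 826281 ≡ 162 (mod 1457)
7^32 ≡ 162^2 = 26244 ≡ 18 (mod 1457)
7^64 ≡ 18^2 = 324 ≡ 324 (mod 1457)
91 = 64 + 16 + 8 + 2 + 1 in binary powers of 2.
So 7^91 ≡ 324 · 162 · 909 · 49 · 7 ≡ 1061 (mod 1457).
Squaring chain: 1061 → 917 → 200 → 661; never reaches −1, so base 7 is a Miller–Rabin witness that 1457 is composite.

1061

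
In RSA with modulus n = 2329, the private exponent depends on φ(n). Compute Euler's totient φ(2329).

Factor: 2329 = 17 · 137.
φ(2329) = (17−1) · (137−1) = 16 · 136 = 2176.

2176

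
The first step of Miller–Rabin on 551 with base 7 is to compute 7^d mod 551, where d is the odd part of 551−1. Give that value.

551 − 1 = 550 = 2^1 · 275, so d = 275.
7^1 ≡ 7 (mod 551)
7^2 ≡ 7^2 = 49 ≡ 49 (mod 551)
7^4 ≡ 49^2 = 2401 ≡ 197 (mod 551)
7^8 ≡ 197^2 = 38809 ≡ 239 (mod 551)
7^16 ≡ 239^2 = 57121 ≡ 368 (mod 551)
7^32 ≡ 368^2 = 135424 ≡ 429 (mod 551)
7^64 ≡ 429^2 = 184041 ≡ 7 (mod 551)
7^128 ≡ 7^2 = 49 ≡ 49 (mod 551)
7^256 ≡ 49^2 = 2401 ≡ 197 (mod 551)
275 = 256 + 16 + 2 + 1 in binary powers of 2.
So 7^275 ≡ 197 · 368 · 49 · 7 ≡ 49 (mod 551).
Squaring chain: 49; never reaches −1, so base 7 is a Miller–Rabin witness that 551 is composite.

49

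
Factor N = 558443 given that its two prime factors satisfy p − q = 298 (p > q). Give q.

613

Since p = q + 298, we have 558443 = q(q + 298), so q² + 298q − 558443 = 0.
Discriminant: 298² + 4·558443 = 88804 + 2233772 = 2322576; √2322576 = 1524.
q = (−298 + 1524)/2 = 613, and p = q + 298 = 911.
Check: 613 · 911 = 558443.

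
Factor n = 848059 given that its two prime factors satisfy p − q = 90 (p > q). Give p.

Since p = q + 90, we have 848059 = q(q + 90), so q² + 90q − 848059 = 0.
Discriminant: 90² + 4·848059 = 8100 + 3392236 = 3400336; √3400336 = 1844.
q = (−90 + 1844)/2 = 877, and p = q + 90 = 967.
Check: 877 · 967 = 848059.

967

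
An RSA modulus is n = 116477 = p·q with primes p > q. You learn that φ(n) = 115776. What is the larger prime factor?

φ(n) = (p−1)(q−1) = n − (p+q) + 1, so p + q = 116477 − 115776 + 1 = 702.
p and q are the roots of t² − 702t + 116477 = 0.
Discriminant: 702² − 4·116477 = 492804 − 465908 = 26896; √26896 = 164.
q = (702 − 164)/2 = 269, p = (702 + 164)/2 = 433.
Check: 269 · 433 = 116477.

433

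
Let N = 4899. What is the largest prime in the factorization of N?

4899 = 3 · 1633
1633 = 23 · 71
71 is prime.
So 4899 = 3 · 23 · 71; the largest prime factor is 71.

71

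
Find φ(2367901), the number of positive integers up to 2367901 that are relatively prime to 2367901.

Factor: 2367901 = 73 · 163 · 199.
φ(2367901) = (73−1) · (163−1) · (199−1) = 72 · 162 · 198 = 2309472.

2309472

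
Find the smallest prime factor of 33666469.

33666469 is odd.
Digit sum 43, not divisible by 3.
Ends in 9: not divisible by 5.
7: 33666469 = 7·4809495 + 4
11: 33666469 = 11·3060588 + 1
13: 33666469 = 13·2589728 + 5
17: 33666469 = 17·1980380 + 9
19: 33666469 = 19·1771919 + 8
23: 33666469 = 23·1463759 + 12
29: 33666469 = 29·1160912 + 21
31: 33666469 = 31·1086015 + 4
37: 33666469 = 37·909904 + 21
41: 33666469 = 41·821133 + 16
43: 33666469 = 43·782941 + 6
47: 33666469 = 47·716307 + 40
53: 33666469 = 53·635216 + 21
59: 33666469 = 59·570618 + 7
61: 33666469 = 61·551909 + 20
67: 33666469 = 67·502484 + 41
71: 33666469 = 71·474175 + 44
73: 33666469 = 73·461184 + 37
79: 33666469 = 79·426157 + 66
83: 33666469 = 83·405620 + 9
89: 33666469 = 89·378274 + 83
97: 33666469 = 97·347077

97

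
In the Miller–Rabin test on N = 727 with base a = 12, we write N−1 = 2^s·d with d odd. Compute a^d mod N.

727 − 1 = 726 = 2^1 · 363, so d = 363.
12^1 ≡ 12 (mod 727)
12^2 ≡ 12^2 = 144 ≡ 144 (mod 727)
12^4 ≡ 144^2 = 20736 ≡ 380 (mod 727)
12^8 ≡ 380^2 = 144400 ≡ 454 (mod 727)
12^16 ≡ 454^2 = 206116 ≡ 375 (mod 727)
12^32 ≡ 375^2 = 140625 ≡ 314 (mod 727)
12^64 ≡ 314^2 = 98596 ≡ 451 (mod 727)
12^128 ≡ 451^2 = 203401 ≡ 568 (mod 727)
12^256 ≡ 568^2 = 322624 ≡ 563 (mod 727)
363 = 256 + 64 + 32 + 8 + 2 + 1 in binary powers of 2.
So 12^363 ≡ 563 · 451 · 314 · 454 · 144 · 12 ≡ 726 (mod 727).
Since 12^d ≡ 726 (mod 727), base 12 does not prove 727 composite.

726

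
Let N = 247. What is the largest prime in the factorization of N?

19

247 = 13 · 19
19 is prime.
So 247 = 13 · 19; the largest prime factor is 19.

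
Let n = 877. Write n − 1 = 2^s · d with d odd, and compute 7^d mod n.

877 − 1 = 876 = 2^2 · 219, so d = 219.
7^1 ≡ 7 (mod 877)
7^2 ≡ 7^2 = 49 ≡ 49 (mod 877)
7^4 ≡ 49^2 = 2401 ≡ 647 (mod 877)
7^8 ≡ 647^2 = 418609 ≡ 280 (mod 877)
7^16 ≡ 280^2 = 78400 ≡ 347 (mod 877)
7^32 ≡ 347^2 = 120409 ≡ 260 (mod 877)
7^64 ≡ 260^2 = 67600 ≡ 71 (mod 877)
7^128 ≡ 71^2 = 5041 ≡ 656 (mod 877)
219 = 128 + 64 + 16 + 8 + 2 + 1 in binary powers of 2.
So 7^219 ≡ 656 · 71 · 347 · 280 · 49 · 7 ≡ 1 (mod 877).
Since 7^d ≡ 1 (mod 877), base 7 does not prove 877 composite.

1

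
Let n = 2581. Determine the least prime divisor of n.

2581 is odd.
Digit sum 16, not divisible by 3.
Ends in 1: not divisible by 5.
7: 2581 = 7·368 + 5
11: 2581 = 11·234 + 7
13: 2581 = 13·198 + 7
17: 2581 = 17·151 + 14
19: 2581 = 19·135 + 16
23: 2581 = 23·112 + 5
29: 2581 = 29·89

29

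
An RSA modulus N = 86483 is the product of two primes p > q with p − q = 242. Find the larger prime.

Since p = q + 242, we have 86483 = q(q + 242), so q² + 242q − 86483 = 0.
Discriminant: 242² + 4·86483 = 58564 + 345932 = 404496; √404496 = 636.
q = (−242 + 636)/2 = 197, and p = q + 242 = 439.
Check: 197 · 439 = 86483.

439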